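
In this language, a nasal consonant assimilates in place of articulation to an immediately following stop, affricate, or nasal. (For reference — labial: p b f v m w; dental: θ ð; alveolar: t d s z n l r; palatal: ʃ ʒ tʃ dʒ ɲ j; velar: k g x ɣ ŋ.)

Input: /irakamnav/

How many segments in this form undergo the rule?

/m/ before /n/ (alveolar) → [n]
1 segment changes.

1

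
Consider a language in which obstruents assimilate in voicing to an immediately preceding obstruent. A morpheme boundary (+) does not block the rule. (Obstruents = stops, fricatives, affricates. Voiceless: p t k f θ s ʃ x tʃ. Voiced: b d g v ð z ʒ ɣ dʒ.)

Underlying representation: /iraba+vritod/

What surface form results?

[iraba+vritod]

no segment meets the rule's conditions; no change.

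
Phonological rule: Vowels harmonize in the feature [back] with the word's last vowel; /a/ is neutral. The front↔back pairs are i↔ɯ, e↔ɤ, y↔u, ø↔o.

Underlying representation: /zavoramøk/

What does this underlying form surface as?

[zavøramøk]

/o/ harmonizes with /ø/ ([-back]) → [ø]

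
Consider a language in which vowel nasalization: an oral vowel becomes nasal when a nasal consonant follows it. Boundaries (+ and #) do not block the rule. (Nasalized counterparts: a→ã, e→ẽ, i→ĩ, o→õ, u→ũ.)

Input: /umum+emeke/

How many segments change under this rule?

/u/ before nasal /m/ → [ũ]
/u/ before nasal /m/ → [ũ]
/e/ before nasal /m/ → [ẽ]
3 segments change.

3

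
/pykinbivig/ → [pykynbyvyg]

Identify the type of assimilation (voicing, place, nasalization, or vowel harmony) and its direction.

vowel harmony, progressive

/i/→[y] /i/→[y] /i/→[y].
Vowels agree with the first vowel, so the harmony is progressive.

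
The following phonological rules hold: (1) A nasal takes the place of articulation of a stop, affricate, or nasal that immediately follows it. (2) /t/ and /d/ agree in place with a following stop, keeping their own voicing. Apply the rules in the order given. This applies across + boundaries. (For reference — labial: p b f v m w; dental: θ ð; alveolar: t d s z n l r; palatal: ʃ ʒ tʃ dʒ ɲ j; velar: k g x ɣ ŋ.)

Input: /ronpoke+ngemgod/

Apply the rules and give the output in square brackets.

Rule 1: /n/ before /p/ (labial) → [m]
Rule 1: /n/ before /g/ (velar) → [ŋ]
Rule 1: /m/ before /g/ (velar) → [ŋ]
After rule 1: rompoke+ŋgeŋgod
Rule 2: no segment meets the rule's conditions; no change.

[rompoke+ŋgeŋgod]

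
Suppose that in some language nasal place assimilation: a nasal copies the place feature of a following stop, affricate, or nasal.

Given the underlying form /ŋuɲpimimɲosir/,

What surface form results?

/ɲ/ before /p/ (labial) → [m]
/m/ before /ɲ/ (palatal) → [ɲ]

[ŋumpimiɲɲosir]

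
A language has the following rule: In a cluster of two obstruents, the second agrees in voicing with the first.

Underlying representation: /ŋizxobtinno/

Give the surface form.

/x/ after /z/ (voiced) → [ɣ]
/t/ after /b/ (voiced) → [d]

[ŋizɣobdinno]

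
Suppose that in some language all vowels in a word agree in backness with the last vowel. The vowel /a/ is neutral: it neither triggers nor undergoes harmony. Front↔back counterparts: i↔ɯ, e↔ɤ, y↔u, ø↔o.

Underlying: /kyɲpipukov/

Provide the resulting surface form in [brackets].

/y/ harmonizes with /o/ ([+back]) → [u]
/i/ harmonizes with /o/ ([+back]) → [ɯ]

[kuɲpɯpukov]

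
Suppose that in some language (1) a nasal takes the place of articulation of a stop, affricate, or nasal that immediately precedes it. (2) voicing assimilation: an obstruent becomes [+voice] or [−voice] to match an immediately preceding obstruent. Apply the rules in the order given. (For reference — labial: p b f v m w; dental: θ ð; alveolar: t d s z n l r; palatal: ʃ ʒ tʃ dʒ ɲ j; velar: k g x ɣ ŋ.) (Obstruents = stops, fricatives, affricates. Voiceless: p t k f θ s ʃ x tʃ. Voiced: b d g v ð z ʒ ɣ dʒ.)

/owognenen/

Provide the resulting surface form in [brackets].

Rule 1: /n/ after /g/ (velar) → [ŋ]
After rule 1: owogŋenen
Rule 2: no segment meets the rule's conditions; no change.

[owogŋenen]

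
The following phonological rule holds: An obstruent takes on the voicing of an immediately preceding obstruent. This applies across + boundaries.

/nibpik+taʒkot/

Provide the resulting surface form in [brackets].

[nibbik+taʒgot]

/p/ after /b/ (voiced) → [b]
/k/ after /ʒ/ (voiced) → [g]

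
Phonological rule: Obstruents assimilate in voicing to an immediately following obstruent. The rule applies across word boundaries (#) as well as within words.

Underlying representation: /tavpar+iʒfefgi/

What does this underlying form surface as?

/v/ before /p/ (voiceless) → [f]
/ʒ/ before /f/ (voiceless) → [ʃ]
/f/ before /g/ (voiced) → [v]

[tafpar+iʃfevgi]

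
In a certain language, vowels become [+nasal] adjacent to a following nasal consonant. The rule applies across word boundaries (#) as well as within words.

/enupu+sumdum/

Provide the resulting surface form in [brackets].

/e/ before nasal /n/ → [ẽ]
/u/ before nasal /m/ → [ũ]
/u/ before nasal /m/ → [ũ]

[ẽnupu+sũmdũm]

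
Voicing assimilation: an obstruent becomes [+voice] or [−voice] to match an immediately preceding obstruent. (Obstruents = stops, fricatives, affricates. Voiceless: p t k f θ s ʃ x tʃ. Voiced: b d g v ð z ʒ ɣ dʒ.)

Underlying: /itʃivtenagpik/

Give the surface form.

[itʃivdenagbik]

/t/ after /v/ (voiced) → [d]
/p/ after /g/ (voiced) → [b]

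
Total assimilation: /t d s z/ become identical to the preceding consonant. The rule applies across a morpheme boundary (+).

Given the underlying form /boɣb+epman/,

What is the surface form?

[boɣb+epman]

no segment meets the rule's conditions; no change.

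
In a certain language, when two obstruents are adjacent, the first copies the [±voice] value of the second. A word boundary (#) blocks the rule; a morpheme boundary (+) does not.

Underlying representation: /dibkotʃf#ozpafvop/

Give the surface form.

/b/ before /k/ (voiceless) → [p]
/z/ before /p/ (voiceless) → [s]
/f/ before /v/ (voiced) → [v]

[dipkotʃf#ospavvop]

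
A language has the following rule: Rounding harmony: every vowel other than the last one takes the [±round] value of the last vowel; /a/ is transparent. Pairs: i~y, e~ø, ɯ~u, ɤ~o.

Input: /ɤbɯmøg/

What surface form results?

/ɤ/ harmonizes with /ø/ ([+round]) → [o]
/ɯ/ harmonizes with /ø/ ([+round]) → [u]

[obumøg]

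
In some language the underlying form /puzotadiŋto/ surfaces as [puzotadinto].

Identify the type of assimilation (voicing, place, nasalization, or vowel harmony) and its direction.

/ŋ/→[n].
Each target copies a feature from the following segment, so the direction is regressive.

place assimilation, regressive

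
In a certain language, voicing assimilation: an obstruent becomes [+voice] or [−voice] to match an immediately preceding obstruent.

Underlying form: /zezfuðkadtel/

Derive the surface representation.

/f/ after /z/ (voiced) → [v]
/k/ after /ð/ (voiced) → [g]
/t/ after /d/ (voiced) → [d]

[zezvuðgaddel]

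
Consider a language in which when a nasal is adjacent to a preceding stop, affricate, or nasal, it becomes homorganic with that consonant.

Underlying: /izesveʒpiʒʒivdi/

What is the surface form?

[izesveʒpiʒʒivdi]

no segment meets the rule's conditions; no change.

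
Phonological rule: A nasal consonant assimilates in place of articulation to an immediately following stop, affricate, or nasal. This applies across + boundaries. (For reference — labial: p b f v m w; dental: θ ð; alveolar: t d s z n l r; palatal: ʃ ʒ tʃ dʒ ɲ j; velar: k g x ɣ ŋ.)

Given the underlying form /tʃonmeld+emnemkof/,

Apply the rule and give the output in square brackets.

/n/ before /m/ (labial) → [m]
/m/ before /n/ (alveolar) → [n]
/m/ before /k/ (velar) → [ŋ]

[tʃommeld+enneŋkof]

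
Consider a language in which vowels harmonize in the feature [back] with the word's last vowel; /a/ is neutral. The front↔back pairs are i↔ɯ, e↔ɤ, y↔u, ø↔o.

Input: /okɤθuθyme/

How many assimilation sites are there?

/o/ harmonizes with /e/ ([-back]) → [ø]
/ɤ/ harmonizes with /e/ ([-back]) → [e]
/u/ harmonizes with /e/ ([-back]) → [y]
3 segments change.

3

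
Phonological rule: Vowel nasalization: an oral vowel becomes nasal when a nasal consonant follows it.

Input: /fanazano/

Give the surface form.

/a/ before nasal /n/ → [ã]
/a/ before nasal /n/ → [ã]

[fãnazãno]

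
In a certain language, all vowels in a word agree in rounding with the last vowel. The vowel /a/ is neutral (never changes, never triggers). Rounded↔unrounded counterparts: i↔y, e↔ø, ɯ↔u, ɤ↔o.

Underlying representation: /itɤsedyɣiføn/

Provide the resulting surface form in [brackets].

[ytosødyɣyføn]

/i/ harmonizes with /ø/ ([+round]) → [y]
/ɤ/ harmonizes with /ø/ ([+round]) → [o]
/e/ harmonizes with /ø/ ([+round]) → [ø]
/i/ harmonizes with /ø/ ([+round]) → [y]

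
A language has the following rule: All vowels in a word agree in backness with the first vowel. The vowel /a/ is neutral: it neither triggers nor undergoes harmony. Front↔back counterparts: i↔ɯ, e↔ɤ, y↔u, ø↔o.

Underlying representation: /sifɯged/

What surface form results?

/ɯ/ harmonizes with /i/ ([-back]) → [i]

[sifiged]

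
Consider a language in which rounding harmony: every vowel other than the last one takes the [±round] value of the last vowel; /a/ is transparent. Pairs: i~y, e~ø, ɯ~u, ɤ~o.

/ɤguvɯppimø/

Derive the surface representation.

[oguvuppymø]

/ɤ/ harmonizes with /ø/ ([+round]) → [o]
/ɯ/ harmonizes with /ø/ ([+round]) → [u]
/i/ harmonizes with /ø/ ([+round]) → [y]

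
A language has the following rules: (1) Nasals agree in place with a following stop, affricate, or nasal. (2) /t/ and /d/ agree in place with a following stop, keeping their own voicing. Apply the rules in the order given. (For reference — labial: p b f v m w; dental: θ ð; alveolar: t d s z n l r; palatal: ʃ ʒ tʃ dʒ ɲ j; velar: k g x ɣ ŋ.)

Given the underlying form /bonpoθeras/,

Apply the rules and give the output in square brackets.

Rule 1: /n/ before /p/ (labial) → [m]
After rule 1: bompoθeras
Rule 2: no segment meets the rule's conditions; no change.

[bompoθeras]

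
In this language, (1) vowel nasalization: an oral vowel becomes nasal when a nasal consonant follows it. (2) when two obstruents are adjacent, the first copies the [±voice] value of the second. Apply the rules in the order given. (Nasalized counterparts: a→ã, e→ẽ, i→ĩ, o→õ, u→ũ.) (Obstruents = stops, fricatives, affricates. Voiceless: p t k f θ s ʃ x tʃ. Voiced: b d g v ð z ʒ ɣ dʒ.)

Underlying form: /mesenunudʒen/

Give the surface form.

Rule 1: /e/ before nasal /n/ → [ẽ]
Rule 1: /u/ before nasal /n/ → [ũ]
Rule 1: /e/ before nasal /n/ → [ẽ]
After rule 1: mesẽnũnudʒẽn
Rule 2: no segment meets the rule's conditions; no change.

[mesẽnũnudʒẽn]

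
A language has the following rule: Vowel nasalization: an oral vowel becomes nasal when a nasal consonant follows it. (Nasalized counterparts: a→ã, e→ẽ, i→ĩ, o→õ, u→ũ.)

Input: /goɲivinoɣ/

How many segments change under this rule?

/o/ before nasal /ɲ/ → [õ]
/i/ before nasal /n/ → [ĩ]
2 segments change.

2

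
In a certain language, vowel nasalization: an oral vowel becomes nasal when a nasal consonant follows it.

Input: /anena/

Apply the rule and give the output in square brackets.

[ãnẽna]

/a/ before nasal /n/ → [ã]
/e/ before nasal /n/ → [ẽ]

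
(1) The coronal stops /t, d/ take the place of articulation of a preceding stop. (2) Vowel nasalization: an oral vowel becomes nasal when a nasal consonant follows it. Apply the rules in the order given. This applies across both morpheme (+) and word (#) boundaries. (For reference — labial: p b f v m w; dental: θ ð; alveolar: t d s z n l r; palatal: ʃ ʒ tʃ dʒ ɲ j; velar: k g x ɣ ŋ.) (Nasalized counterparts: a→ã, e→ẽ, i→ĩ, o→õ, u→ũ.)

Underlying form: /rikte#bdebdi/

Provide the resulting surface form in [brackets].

[rikke#bbebbi]

Rule 1: /t/ after /k/ (velar) → [k]
Rule 1: /d/ after /b/ (labial) → [b]
Rule 1: /d/ after /b/ (labial) → [b]
After rule 1: rikke#bbebbi
Rule 2: no segment meets the rule's conditions; no change.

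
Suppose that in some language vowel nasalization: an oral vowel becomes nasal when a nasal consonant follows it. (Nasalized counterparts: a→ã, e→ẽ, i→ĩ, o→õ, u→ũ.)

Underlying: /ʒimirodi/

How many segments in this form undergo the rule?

1

/i/ before nasal /m/ → [ĩ]
1 segment changes.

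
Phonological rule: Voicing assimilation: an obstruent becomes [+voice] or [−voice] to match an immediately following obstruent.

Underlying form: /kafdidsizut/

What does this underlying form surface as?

[kavditsizut]

/f/ before /d/ (voiced) → [v]
/d/ before /s/ (voiceless) → [t]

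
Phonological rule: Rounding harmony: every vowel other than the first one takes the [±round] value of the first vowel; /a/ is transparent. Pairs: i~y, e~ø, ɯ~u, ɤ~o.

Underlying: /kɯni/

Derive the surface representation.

[kɯni]

no segment meets the rule's conditions; no change.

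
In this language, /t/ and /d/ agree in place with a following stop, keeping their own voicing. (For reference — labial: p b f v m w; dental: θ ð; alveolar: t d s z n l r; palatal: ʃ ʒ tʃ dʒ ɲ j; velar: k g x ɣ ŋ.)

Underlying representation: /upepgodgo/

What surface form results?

[upepgoggo]

/d/ before /g/ (velar) → [g]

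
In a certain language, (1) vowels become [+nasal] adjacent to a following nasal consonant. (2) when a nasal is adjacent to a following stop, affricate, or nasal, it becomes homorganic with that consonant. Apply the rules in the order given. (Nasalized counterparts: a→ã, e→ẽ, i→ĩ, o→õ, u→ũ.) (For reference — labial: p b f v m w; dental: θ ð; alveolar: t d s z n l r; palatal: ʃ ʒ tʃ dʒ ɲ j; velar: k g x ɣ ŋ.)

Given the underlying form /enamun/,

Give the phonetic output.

[ẽnãmũn]

Rule 1: /e/ before nasal /n/ → [ẽ]
Rule 1: /a/ before nasal /m/ → [ã]
Rule 1: /u/ before nasal /n/ → [ũ]
After rule 1: ẽnãmũn
Rule 2: no segment meets the rule's conditions; no change.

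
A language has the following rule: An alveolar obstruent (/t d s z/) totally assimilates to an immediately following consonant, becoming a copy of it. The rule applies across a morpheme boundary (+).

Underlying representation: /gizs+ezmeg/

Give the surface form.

/z/ before /s/ → [s] (total assimilation)
/z/ before /m/ → [m] (total assimilation)

[giss+emmeg]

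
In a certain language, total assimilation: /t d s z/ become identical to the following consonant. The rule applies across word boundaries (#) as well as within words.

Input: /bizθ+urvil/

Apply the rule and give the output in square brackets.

[biθθ+urvil]

/z/ before /θ/ → [θ] (total assimilation)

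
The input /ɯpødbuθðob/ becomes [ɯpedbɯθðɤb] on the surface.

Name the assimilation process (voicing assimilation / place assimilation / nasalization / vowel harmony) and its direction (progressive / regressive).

vowel harmony, progressive

/ø/→[e] /u/→[ɯ] /o/→[ɤ].
Vowels agree with the first vowel, so the harmony is progressive.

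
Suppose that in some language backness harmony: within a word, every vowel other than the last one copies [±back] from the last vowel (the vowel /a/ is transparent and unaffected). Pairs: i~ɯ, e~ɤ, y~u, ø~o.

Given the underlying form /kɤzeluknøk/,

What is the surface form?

/ɤ/ harmonizes with /ø/ ([-back]) → [e]
/u/ harmonizes with /ø/ ([-back]) → [y]

[kezelyknøk]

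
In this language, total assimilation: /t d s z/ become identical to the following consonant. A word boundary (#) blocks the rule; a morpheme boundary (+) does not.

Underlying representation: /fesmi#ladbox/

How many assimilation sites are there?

/s/ before /m/ → [m] (total assimilation)
/d/ before /b/ → [b] (total assimilation)
2 segments change.

2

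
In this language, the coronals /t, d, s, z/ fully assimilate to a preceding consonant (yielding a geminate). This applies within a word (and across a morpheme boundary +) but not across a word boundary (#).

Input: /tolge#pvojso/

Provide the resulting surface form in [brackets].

/s/ after /j/ → [j] (total assimilation)

[tolge#pvojjo]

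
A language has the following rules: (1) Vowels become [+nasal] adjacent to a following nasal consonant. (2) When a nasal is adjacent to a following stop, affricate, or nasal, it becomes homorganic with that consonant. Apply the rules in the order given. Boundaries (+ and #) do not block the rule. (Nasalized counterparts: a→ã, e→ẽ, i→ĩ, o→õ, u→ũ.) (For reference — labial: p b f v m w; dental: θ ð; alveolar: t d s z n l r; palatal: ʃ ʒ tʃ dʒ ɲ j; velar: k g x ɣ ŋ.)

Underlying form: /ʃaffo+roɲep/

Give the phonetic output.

Rule 1: /o/ before nasal /ɲ/ → [õ]
After rule 1: ʃaffo+rõɲep
Rule 2: no segment meets the rule's conditions; no change.

[ʃaffo+rõɲep]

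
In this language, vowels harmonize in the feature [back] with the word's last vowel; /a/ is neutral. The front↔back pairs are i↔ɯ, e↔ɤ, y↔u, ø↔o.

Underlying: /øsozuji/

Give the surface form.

[øsøzyji]

/o/ harmonizes with /i/ ([-back]) → [ø]
/u/ harmonizes with /i/ ([-back]) → [y]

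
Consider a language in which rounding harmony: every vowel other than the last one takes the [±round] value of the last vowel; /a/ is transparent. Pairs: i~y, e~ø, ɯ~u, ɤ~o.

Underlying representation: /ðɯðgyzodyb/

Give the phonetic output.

/ɯ/ harmonizes with /y/ ([+round]) → [u]

[ðuðgyzodyb]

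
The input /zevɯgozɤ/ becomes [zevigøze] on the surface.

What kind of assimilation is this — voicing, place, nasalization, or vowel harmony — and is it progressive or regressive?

vowel harmony, progressive

/ɯ/→[i] /o/→[ø] /ɤ/→[e].
Vowels agree with the first vowel, so the harmony is progressive.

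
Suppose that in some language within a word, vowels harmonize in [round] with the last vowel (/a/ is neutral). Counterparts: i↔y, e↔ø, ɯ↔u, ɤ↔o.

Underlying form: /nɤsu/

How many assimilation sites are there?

/ɤ/ harmonizes with /u/ ([+round]) → [o]
1 segment changes.

1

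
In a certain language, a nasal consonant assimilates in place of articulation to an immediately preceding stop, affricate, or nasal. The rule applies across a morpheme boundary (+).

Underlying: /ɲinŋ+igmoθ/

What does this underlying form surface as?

/ŋ/ after /n/ (alveolar) → [n]
/m/ after /g/ (velar) → [ŋ]

[ɲinn+igŋoθ]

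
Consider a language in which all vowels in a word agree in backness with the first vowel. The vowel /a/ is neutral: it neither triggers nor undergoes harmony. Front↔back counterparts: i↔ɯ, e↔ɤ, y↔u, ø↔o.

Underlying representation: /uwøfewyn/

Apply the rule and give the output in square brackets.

[uwofɤwun]

/ø/ harmonizes with /u/ ([+back]) → [o]
/e/ harmonizes with /u/ ([+back]) → [ɤ]
/y/ harmonizes with /u/ ([+back]) → [u]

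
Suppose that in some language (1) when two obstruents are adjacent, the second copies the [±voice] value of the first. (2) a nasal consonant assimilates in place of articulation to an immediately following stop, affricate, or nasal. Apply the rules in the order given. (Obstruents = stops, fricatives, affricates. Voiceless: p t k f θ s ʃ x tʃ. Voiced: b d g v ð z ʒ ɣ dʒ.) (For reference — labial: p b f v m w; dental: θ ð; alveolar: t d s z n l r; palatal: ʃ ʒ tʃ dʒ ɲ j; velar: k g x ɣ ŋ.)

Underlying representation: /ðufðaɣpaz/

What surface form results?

Rule 1: /ð/ after /f/ (voiceless) → [θ]
Rule 1: /p/ after /ɣ/ (voiced) → [b]
After rule 1: ðufθaɣbaz
Rule 2: no segment meets the rule's conditions; no change.

[ðufθaɣbaz]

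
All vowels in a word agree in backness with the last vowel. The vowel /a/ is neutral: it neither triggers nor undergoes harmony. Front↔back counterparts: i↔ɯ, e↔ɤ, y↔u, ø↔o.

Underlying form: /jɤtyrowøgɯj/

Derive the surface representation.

[jɤturowogɯj]

/y/ harmonizes with /ɯ/ ([+back]) → [u]
/ø/ harmonizes with /ɯ/ ([+back]) → [o]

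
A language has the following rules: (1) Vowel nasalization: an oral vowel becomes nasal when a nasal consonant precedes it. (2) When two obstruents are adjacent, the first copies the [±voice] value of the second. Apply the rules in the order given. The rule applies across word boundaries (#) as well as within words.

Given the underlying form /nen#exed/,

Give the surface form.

Rule 1: /e/ after nasal /n/ → [ẽ]
Rule 1: /e/ after nasal /n/ → [ẽ]
After rule 1: nẽn#ẽxed
Rule 2: no segment meets the rule's conditions; no change.

[nẽn#ẽxed]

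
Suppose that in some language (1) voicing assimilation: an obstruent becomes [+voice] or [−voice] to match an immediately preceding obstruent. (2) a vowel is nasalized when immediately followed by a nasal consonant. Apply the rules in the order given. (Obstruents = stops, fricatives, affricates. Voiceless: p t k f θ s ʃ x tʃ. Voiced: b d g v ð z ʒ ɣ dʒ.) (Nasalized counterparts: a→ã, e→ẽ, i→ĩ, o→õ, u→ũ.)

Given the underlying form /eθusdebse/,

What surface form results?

Rule 1: /d/ after /s/ (voiceless) → [t]
Rule 1: /s/ after /b/ (voiced) → [z]
After rule 1: eθustebze
Rule 2: no segment meets the rule's conditions; no change.

[eθustebze]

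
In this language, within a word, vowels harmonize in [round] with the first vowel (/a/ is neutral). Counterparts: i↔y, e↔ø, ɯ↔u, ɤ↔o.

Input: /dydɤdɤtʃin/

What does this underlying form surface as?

/ɤ/ harmonizes with /y/ ([+round]) → [o]
/ɤ/ harmonizes with /y/ ([+round]) → [o]
/i/ harmonizes with /y/ ([+round]) → [y]

[dydodotʃyn]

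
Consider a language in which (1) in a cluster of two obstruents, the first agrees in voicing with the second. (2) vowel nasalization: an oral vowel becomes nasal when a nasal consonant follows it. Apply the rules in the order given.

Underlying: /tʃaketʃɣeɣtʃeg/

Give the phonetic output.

Rule 1: /tʃ/ before /ɣ/ (voiced) → [dʒ]
Rule 1: /ɣ/ before /tʃ/ (voiceless) → [x]
After rule 1: tʃakedʒɣextʃeg
Rule 2: no segment meets the rule's conditions; no change.

[tʃakedʒɣextʃeg]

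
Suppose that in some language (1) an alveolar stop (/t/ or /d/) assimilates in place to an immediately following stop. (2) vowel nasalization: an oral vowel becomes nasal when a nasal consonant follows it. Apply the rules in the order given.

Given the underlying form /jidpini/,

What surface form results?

[jibpĩni]

Rule 1: /d/ before /p/ (labial) → [b]
After rule 1: jibpini
Rule 2: /i/ before nasal /n/ → [ĩ]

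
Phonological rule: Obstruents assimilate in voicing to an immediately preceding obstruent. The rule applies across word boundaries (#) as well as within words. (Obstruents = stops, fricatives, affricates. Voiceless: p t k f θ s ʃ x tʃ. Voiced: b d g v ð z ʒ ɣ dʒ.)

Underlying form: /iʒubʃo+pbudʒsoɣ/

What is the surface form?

/ʃ/ after /b/ (voiced) → [ʒ]
/b/ after /p/ (voiceless) → [p]
/s/ after /dʒ/ (voiced) → [z]

[iʒubʒo+ppudʒzoɣ]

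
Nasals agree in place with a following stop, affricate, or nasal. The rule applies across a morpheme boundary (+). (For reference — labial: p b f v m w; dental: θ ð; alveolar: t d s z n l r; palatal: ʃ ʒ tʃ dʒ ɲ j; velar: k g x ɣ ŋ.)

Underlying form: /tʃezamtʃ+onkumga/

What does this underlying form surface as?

[tʃezaɲtʃ+oŋkuŋga]

/m/ before /tʃ/ (palatal) → [ɲ]
/n/ before /k/ (velar) → [ŋ]
/m/ before /g/ (velar) → [ŋ]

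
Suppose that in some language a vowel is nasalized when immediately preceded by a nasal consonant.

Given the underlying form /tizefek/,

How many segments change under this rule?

No segment meets the rule's conditions.

0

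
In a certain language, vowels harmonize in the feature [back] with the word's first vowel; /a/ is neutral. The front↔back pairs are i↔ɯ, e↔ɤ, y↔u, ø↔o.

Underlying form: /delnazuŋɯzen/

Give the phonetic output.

/u/ harmonizes with /e/ ([-back]) → [y]
/ɯ/ harmonizes with /e/ ([-back]) → [i]

[delnazyŋizen]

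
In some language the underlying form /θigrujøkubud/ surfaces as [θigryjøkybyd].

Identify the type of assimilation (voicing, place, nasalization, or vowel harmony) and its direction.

vowel harmony, progressive

/u/→[y] /u/→[y] /u/→[y].
Vowels agree with the first vowel, so the harmony is progressive.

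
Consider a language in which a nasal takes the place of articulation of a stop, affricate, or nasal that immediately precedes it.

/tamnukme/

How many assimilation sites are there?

/n/ after /m/ (labial) → [m]
/m/ after /k/ (velar) → [ŋ]
2 segments change.

2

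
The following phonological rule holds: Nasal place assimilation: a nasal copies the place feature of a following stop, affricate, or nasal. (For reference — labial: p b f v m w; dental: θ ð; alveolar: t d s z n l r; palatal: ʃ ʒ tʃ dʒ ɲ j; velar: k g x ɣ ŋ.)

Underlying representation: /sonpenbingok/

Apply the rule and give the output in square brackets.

[sompembiŋgok]

/n/ before /p/ (labial) → [m]
/n/ before /b/ (labial) → [m]
/n/ before /g/ (velar) → [ŋ]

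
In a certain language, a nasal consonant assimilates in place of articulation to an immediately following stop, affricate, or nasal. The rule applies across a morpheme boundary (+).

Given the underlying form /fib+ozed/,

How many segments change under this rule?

0

No segment meets the rule's conditions.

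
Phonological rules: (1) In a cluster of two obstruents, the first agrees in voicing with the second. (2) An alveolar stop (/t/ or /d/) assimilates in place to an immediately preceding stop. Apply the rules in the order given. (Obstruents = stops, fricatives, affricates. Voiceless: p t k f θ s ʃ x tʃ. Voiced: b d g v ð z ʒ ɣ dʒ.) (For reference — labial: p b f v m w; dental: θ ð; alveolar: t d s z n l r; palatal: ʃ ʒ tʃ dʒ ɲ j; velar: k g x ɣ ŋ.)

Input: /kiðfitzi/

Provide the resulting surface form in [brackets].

Rule 1: /ð/ before /f/ (voiceless) → [θ]
Rule 1: /t/ before /z/ (voiced) → [d]
After rule 1: kiθfidzi
Rule 2: no segment meets the rule's conditions; no change.

[kiθfidzi]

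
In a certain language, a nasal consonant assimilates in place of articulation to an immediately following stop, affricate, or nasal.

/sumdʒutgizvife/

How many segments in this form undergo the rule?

/m/ before /dʒ/ (palatal) → [ɲ]
1 segment changes.

1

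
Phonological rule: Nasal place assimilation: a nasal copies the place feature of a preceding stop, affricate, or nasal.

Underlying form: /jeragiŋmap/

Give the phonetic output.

/m/ after /ŋ/ (velar) → [ŋ]

[jeragiŋŋap]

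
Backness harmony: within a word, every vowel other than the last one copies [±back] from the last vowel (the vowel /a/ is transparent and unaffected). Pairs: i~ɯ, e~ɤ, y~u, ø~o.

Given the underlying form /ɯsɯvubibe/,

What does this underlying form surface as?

[isivybibe]

/ɯ/ harmonizes with /e/ ([-back]) → [i]
/ɯ/ harmonizes with /e/ ([-back]) → [i]
/u/ harmonizes with /e/ ([-back]) → [y]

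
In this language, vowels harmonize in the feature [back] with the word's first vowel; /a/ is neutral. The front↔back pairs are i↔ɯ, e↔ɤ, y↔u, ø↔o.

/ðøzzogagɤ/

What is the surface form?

/o/ harmonizes with /ø/ ([-back]) → [ø]
/ɤ/ harmonizes with /ø/ ([-back]) → [e]

[ðøzzøgage]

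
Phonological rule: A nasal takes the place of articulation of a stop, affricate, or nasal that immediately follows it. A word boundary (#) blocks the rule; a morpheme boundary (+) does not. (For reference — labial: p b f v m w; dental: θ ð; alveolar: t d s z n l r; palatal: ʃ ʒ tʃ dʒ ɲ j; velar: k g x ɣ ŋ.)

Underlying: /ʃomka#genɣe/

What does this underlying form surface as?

[ʃoŋka#genɣe]

/m/ before /k/ (velar) → [ŋ]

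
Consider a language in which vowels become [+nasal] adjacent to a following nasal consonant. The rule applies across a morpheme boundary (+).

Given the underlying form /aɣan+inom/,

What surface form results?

[aɣãn+ĩnõm]

/a/ before nasal /n/ → [ã]
/i/ before nasal /n/ → [ĩ]
/o/ before nasal /m/ → [õ]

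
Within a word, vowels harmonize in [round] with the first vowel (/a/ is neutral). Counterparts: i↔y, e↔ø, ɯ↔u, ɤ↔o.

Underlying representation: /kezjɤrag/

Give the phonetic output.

no segment meets the rule's conditions; no change.

[kezjɤrag]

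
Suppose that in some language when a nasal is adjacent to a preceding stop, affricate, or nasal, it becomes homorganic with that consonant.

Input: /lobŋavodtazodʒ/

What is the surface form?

/ŋ/ after /b/ (labial) → [m]

[lobmavodtazodʒ]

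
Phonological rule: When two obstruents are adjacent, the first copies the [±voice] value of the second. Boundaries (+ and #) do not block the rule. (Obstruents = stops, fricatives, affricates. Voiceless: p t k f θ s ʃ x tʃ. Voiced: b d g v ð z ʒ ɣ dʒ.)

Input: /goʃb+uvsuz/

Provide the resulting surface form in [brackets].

[goʒb+ufsuz]

/ʃ/ before /b/ (voiced) → [ʒ]
/v/ before /s/ (voiceless) → [f]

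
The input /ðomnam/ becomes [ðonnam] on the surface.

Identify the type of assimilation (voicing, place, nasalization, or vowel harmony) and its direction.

place assimilation, regressive

/m/→[n].
Each target copies a feature from the following segment, so the direction is regressive.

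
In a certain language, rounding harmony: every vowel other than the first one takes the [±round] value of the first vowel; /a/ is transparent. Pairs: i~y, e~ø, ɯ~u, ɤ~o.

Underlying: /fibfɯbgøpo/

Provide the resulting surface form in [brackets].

/ø/ harmonizes with /i/ ([-round]) → [e]
/o/ harmonizes with /i/ ([-round]) → [ɤ]

[fibfɯbgepɤ]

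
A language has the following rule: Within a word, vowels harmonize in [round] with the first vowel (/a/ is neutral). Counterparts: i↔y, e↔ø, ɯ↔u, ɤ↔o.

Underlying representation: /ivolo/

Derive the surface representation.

[ivɤlɤ]

/o/ harmonizes with /i/ ([-round]) → [ɤ]
/o/ harmonizes with /i/ ([-round]) → [ɤ]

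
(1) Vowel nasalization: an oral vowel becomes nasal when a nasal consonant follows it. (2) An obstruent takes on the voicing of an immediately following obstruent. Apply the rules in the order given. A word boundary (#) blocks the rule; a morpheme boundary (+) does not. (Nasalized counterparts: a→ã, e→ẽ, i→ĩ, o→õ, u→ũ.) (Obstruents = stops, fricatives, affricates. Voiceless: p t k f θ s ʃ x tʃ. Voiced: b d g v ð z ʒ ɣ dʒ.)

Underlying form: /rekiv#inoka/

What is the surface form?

Rule 1: /i/ before nasal /n/ → [ĩ]
After rule 1: rekiv#ĩnoka
Rule 2: no segment meets the rule's conditions; no change.

[rekiv#ĩnoka]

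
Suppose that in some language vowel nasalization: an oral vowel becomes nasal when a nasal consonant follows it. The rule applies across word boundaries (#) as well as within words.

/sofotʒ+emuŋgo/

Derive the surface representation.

[sofotʒ+ẽmũŋgo]

/e/ before nasal /m/ → [ẽ]
/u/ before nasal /ŋ/ → [ũ]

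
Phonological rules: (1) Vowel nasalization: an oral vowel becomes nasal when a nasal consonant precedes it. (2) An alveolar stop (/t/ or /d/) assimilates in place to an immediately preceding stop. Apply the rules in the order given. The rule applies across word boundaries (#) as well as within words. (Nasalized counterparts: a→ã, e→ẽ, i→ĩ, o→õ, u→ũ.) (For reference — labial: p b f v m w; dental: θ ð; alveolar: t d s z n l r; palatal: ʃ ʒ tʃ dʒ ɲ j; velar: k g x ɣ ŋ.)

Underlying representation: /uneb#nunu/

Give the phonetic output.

Rule 1: /e/ after nasal /n/ → [ẽ]
Rule 1: /u/ after nasal /n/ → [ũ]
Rule 1: /u/ after nasal /n/ → [ũ]
After rule 1: unẽb#nũnũ
Rule 2: no segment meets the rule's conditions; no change.

[unẽb#nũnũ]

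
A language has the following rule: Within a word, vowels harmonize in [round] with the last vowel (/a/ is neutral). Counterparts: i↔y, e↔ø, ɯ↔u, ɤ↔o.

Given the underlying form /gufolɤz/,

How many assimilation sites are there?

2

/u/ harmonizes with /ɤ/ ([-round]) → [ɯ]
/o/ harmonizes with /ɤ/ ([-round]) → [ɤ]
2 segments change.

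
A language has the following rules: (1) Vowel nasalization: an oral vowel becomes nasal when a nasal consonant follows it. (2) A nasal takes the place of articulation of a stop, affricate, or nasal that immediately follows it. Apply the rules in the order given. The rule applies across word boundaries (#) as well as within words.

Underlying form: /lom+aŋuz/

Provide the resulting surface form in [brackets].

Rule 1: /o/ before nasal /m/ → [õ]
Rule 1: /a/ before nasal /ŋ/ → [ã]
After rule 1: lõm+ãŋuz
Rule 2: no segment meets the rule's conditions; no change.

[lõm+ãŋuz]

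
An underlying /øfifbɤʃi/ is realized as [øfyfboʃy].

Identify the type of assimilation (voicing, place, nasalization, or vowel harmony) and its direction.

vowel harmony, progressive

/i/→[y] /ɤ/→[o] /i/→[y].
Vowels agree with the first vowel, so the harmony is progressive.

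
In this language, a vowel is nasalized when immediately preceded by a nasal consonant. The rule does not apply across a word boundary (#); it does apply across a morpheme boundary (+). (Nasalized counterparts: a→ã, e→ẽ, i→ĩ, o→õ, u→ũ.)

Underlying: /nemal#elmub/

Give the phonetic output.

/e/ after nasal /n/ → [ẽ]
/a/ after nasal /m/ → [ã]
/u/ after nasal /m/ → [ũ]

[nẽmãl#elmũb]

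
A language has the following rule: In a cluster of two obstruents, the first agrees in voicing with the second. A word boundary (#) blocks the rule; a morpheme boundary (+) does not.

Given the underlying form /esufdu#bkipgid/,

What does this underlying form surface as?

/f/ before /d/ (voiced) → [v]
/b/ before /k/ (voiceless) → [p]
/p/ before /g/ (voiced) → [b]

[esuvdu#pkibgid]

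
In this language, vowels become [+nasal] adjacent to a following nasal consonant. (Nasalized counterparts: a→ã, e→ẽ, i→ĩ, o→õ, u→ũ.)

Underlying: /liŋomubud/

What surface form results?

/i/ before nasal /ŋ/ → [ĩ]
/o/ before nasal /m/ → [õ]

[lĩŋõmubud]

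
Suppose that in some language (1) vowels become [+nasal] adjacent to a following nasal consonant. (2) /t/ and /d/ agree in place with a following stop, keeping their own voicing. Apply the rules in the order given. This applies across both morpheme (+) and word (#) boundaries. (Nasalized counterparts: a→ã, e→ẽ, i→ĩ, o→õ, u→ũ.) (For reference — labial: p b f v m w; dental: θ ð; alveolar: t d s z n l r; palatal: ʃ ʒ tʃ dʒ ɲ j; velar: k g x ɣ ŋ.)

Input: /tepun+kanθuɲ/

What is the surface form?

[tepũn+kãnθũɲ]

Rule 1: /u/ before nasal /n/ → [ũ]
Rule 1: /a/ before nasal /n/ → [ã]
Rule 1: /u/ before nasal /ɲ/ → [ũ]
After rule 1: tepũn+kãnθũɲ
Rule 2: no segment meets the rule's conditions; no change.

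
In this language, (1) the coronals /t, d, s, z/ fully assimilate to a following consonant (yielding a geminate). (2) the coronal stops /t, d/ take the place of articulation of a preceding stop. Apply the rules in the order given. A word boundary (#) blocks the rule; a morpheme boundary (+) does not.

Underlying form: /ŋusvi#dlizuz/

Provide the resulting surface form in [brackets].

[ŋuvvi#llizuz]

Rule 1: /s/ before /v/ → [v] (total assimilation)
Rule 1: /d/ before /l/ → [l] (total assimilation)
After rule 1: ŋuvvi#llizuz
Rule 2: no segment meets the rule's conditions; no change.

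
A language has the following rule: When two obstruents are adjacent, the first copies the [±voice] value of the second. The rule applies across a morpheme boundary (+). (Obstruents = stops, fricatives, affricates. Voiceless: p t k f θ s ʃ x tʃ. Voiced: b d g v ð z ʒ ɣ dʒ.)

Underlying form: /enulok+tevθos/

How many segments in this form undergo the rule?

/v/ before /θ/ (voiceless) → [f]
1 segment changes.

1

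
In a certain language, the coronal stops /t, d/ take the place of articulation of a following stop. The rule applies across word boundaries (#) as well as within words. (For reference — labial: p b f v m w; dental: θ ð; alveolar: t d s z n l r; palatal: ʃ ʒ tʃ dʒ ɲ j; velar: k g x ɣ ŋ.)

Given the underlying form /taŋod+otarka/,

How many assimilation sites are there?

No segment meets the rule's conditions.

0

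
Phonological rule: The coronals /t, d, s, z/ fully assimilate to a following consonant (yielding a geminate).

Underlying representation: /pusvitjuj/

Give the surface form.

[puvvijjuj]

/s/ before /v/ → [v] (total assimilation)
/t/ before /j/ → [j] (total assimilation)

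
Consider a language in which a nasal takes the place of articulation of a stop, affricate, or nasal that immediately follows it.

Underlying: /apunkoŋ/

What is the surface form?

/n/ before /k/ (velar) → [ŋ]

[apuŋkoŋ]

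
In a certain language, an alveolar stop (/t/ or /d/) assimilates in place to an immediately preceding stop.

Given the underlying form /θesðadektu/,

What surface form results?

/t/ after /k/ (velar) → [k]

[θesðadekku]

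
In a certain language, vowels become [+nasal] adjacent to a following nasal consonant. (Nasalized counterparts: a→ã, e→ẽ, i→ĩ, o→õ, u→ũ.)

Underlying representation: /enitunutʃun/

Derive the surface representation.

[ẽnitũnutʃũn]

/e/ before nasal /n/ → [ẽ]
/u/ before nasal /n/ → [ũ]
/u/ before nasal /n/ → [ũ]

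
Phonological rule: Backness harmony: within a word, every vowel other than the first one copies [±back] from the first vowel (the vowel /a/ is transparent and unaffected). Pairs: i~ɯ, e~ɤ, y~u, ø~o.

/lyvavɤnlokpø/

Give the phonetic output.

/ɤ/ harmonizes with /y/ ([-back]) → [e]
/o/ harmonizes with /y/ ([-back]) → [ø]

[lyvavenløkpø]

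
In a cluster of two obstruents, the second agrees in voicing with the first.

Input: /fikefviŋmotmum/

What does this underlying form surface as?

/v/ after /f/ (voiceless) → [f]

[fikeffiŋmotmum]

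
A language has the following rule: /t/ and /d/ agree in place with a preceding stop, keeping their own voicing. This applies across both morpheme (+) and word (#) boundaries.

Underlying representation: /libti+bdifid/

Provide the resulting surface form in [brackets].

[libpi+bbifid]

/t/ after /b/ (labial) → [p]
/d/ after /b/ (labial) → [b]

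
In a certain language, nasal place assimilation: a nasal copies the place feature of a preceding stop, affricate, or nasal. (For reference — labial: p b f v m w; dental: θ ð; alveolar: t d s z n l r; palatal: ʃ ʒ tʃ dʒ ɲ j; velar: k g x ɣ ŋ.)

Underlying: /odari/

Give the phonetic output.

no segment meets the rule's conditions; no change.

[odari]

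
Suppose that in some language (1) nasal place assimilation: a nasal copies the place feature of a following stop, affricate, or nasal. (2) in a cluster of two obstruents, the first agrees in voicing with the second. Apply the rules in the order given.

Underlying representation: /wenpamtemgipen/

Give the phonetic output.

[wempanteŋgipen]

Rule 1: /n/ before /p/ (labial) → [m]
Rule 1: /m/ before /t/ (alveolar) → [n]
Rule 1: /m/ before /g/ (velar) → [ŋ]
After rule 1: wempanteŋgipen
Rule 2: no segment meets the rule's conditions; no change.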